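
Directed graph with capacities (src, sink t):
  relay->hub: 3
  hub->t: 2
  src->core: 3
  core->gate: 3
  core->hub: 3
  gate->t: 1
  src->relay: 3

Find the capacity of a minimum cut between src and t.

3

Max flow = 3 (via 2 augmenting paths).
In the residual at optimum, the set reachable from src is {core, gate, hub, relay, src}.
Cut edges: hub->t (cap 2), gate->t (cap 1). Sum = 3.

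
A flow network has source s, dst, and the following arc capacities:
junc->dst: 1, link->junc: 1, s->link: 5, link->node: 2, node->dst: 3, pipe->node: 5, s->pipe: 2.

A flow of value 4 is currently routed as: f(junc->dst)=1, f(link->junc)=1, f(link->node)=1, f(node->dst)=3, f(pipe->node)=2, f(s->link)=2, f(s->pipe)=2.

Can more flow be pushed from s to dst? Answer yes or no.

No

Residual reachable from s: {link, node, pipe, s}; dst is not reachable.
Saturated cut: link->junc, node->dst with total capacity 4 = current flow value. Flow is maximum.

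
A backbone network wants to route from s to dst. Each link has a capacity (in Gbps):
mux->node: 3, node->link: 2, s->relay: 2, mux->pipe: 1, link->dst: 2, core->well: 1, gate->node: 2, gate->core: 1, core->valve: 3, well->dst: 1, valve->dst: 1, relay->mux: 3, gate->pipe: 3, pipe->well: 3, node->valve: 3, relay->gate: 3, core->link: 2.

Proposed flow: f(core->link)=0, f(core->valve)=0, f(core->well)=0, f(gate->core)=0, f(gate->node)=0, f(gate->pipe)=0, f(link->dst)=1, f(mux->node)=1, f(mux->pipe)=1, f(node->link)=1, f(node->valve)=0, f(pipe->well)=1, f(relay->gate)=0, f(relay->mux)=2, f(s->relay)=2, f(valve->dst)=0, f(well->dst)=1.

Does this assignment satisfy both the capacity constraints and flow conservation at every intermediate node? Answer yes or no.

Every edge has 0 ≤ f(e) ≤ cap(e).
At each intermediate node, inflow equals outflow.

Yes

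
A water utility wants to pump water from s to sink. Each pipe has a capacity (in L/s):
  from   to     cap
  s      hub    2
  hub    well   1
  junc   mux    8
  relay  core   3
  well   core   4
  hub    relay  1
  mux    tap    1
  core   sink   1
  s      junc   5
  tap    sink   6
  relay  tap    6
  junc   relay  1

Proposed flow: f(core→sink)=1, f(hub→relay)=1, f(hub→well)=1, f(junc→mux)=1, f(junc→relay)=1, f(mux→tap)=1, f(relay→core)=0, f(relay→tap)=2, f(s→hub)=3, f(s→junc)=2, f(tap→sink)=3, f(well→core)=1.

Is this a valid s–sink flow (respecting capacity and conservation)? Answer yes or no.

No

Capacity violated on s→hub: flow 3 > capacity 2.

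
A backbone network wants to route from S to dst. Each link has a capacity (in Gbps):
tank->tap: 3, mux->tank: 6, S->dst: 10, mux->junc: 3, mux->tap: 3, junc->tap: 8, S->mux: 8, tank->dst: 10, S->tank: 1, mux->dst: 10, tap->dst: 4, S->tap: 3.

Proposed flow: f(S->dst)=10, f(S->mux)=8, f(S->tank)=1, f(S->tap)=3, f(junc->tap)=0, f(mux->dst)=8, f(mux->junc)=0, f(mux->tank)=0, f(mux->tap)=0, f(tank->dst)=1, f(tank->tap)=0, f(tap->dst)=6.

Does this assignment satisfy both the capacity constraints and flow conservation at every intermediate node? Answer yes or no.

Capacity violated on tap->dst: flow 6 > capacity 4.

No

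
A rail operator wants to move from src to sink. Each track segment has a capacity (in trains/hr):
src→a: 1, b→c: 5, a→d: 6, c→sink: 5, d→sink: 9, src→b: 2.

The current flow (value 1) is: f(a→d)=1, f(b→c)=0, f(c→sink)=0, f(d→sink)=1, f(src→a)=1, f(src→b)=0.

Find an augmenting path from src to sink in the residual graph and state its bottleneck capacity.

src→b→c→sink, bottleneck 2

Residual along src→b→c→sink: src→b: 2, b→c: 5, c→sink: 5.
Bottleneck = min = 2.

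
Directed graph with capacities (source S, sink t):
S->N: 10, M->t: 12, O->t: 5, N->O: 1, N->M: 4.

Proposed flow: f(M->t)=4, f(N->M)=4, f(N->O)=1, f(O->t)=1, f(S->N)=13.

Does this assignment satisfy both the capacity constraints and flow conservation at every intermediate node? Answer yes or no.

Capacity violated on S->N: flow 13 > capacity 10.

No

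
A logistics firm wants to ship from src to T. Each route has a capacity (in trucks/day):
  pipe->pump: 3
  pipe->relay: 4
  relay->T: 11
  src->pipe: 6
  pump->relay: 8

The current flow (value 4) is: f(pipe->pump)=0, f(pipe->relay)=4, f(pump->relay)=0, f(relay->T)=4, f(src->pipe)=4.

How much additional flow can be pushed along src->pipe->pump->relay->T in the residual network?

2

Residual capacities along the path: src->pipe: 2, pipe->pump: 3, pump->relay: 8, relay->T: 7.
Minimum is 2.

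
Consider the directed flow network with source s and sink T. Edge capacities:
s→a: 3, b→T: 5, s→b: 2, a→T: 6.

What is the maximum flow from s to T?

5

Augment s→b→T: bottleneck 2. Total 2.
Augment s→a→T: bottleneck 3. Total 5.
No augmenting path remains in the residual graph.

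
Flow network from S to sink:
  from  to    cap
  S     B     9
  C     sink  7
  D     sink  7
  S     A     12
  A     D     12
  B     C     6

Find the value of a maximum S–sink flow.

13

Augment S->B->C->sink: bottleneck 6. Total 6.
Augment S->A->D->sink: bottleneck 7. Total 13.
No augmenting path remains in the residual graph.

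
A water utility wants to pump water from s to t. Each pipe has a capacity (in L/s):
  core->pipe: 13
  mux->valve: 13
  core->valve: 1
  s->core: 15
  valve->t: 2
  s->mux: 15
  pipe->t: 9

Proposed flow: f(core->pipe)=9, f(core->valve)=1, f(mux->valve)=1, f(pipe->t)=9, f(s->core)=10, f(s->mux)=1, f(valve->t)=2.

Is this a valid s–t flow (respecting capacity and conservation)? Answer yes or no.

Every edge has 0 ≤ f(e) ≤ cap(e).
At each intermediate node, inflow equals outflow.

Yes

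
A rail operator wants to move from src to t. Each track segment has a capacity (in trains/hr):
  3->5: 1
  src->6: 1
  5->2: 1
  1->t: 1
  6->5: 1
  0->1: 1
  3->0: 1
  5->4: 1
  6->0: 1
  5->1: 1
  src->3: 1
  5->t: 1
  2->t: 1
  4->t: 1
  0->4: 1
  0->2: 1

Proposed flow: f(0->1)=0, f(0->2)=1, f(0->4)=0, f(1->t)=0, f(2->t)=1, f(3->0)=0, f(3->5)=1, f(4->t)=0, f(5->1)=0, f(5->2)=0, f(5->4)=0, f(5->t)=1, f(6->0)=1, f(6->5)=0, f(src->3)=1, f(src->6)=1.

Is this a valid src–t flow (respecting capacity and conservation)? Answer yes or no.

Every edge has 0 ≤ f(e) ≤ cap(e).
At each intermediate node, inflow equals outflow.

Yes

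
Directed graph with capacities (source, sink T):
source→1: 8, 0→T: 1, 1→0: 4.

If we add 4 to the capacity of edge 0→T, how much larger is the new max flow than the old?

Original max flow = 1.
After raising cap(0→T), augmenting paths through that edge carry 3 more units.
New max flow = 4. Increase = 3.

3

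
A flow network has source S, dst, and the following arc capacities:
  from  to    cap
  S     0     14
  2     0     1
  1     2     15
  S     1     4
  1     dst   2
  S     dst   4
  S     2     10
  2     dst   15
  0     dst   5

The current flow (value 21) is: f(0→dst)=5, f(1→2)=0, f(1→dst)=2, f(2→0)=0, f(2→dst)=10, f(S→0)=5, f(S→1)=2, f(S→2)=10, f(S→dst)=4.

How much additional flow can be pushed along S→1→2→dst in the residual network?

Residual capacities along the path: S→1: 2, 1→2: 15, 2→dst: 5.
Minimum is 2.

2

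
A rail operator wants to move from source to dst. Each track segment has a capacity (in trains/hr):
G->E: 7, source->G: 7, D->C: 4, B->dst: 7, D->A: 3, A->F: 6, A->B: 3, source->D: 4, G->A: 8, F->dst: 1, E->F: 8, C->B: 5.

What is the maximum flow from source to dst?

Augment source->D->C->B->dst: bottleneck 4. Total 4.
Augment source->G->A->B->dst: bottleneck 3. Total 7.
Augment source->G->A->F->dst: bottleneck 1. Total 8.
No augmenting path remains in the residual graph.

8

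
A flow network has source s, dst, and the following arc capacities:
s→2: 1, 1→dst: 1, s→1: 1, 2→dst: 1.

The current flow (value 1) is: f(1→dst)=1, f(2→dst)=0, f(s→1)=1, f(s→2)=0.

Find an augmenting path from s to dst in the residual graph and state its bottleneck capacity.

Residual along s→2→dst: s→2: 1, 2→dst: 1.
Bottleneck = min = 1.

s→2→dst, bottleneck 1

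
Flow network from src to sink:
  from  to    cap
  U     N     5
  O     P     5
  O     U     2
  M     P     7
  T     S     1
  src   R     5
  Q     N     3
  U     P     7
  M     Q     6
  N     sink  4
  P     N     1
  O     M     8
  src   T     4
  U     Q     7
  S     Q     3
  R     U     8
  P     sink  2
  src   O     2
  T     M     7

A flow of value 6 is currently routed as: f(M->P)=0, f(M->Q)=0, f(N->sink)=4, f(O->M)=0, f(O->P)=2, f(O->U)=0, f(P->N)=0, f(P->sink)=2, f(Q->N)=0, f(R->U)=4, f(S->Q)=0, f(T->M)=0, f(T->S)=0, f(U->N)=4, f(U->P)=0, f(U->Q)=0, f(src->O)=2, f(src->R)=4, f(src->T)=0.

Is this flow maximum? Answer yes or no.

Yes

Residual reachable from src: {M, N, O, P, Q, R, S, T, U, src}; sink is not reachable.
Saturated cut: P->sink, N->sink with total capacity 6 = current flow value. Flow is maximum.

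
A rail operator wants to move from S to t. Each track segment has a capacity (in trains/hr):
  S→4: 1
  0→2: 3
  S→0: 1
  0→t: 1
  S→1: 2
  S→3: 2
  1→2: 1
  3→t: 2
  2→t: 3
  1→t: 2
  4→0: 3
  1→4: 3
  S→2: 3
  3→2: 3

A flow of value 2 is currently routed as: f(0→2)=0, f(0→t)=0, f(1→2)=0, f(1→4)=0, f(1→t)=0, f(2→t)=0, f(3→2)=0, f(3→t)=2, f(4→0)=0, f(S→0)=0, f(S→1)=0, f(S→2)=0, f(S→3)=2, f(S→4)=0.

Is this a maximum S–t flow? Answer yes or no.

Residual path S→1→t has bottleneck 2 > 0.
Pushing 2 along it raises the flow to 4, so the given flow is not maximum.

No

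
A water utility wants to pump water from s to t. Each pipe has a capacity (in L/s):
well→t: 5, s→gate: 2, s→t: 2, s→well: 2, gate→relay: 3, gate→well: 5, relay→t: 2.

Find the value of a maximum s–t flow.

Augment s→t: bottleneck 2. Total 2.
Augment s→well→t: bottleneck 2. Total 4.
Augment s→gate→well→t: bottleneck 2. Total 6.
No augmenting path remains in the residual graph.

6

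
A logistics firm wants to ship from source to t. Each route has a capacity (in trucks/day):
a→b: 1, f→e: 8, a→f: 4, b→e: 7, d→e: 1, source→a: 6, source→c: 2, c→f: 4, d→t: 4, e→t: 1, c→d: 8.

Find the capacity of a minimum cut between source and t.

Max flow = 3 (via 2 augmenting paths).
In the residual at optimum, the set reachable from source is {a, b, e, f, source}.
Cut edges: source→c (cap 2), e→t (cap 1). Sum = 3.

3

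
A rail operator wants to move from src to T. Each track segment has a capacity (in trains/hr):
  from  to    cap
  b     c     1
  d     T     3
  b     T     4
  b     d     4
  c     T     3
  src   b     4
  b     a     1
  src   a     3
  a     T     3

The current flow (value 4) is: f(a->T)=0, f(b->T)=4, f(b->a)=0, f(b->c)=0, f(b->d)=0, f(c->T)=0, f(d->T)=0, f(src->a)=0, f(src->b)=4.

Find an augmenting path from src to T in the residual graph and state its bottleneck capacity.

Residual along src->a->T: src->a: 3, a->T: 3.
Bottleneck = min = 3.

src->a->T, bottleneck 3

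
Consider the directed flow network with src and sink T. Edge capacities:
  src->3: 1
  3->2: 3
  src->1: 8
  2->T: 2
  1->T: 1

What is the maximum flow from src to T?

Augment src->1->T: bottleneck 1. Total 1.
Augment src->3->2->T: bottleneck 1. Total 2.
No augmenting path remains in the residual graph.

2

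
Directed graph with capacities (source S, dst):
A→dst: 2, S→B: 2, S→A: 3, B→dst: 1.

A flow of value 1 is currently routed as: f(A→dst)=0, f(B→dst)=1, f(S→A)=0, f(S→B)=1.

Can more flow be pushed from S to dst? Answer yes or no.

Residual path S→A→dst has bottleneck 2 > 0.
Pushing 2 along it raises the flow to 3, so the given flow is not maximum.

Yes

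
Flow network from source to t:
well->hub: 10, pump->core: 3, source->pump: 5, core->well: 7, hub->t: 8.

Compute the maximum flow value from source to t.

Augment source->pump->core->well->hub->t: bottleneck 3. Total 3.
No augmenting path remains in the residual graph.

3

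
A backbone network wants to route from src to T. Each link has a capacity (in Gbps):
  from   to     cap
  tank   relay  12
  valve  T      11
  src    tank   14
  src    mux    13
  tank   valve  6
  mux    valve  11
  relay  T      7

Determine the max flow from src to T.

Augment src→mux→valve→T: bottleneck 11. Total 11.
Augment src→tank→relay→T: bottleneck 7. Total 18.
No augmenting path remains in the residual graph.

18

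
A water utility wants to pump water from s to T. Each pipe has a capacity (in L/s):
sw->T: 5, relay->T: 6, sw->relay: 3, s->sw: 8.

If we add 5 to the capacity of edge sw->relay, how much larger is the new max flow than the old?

0

Original max flow = 8.
Edge sw->relay does not cross the min cut (source side {s}), so extra capacity there cannot help.
New max flow = 8. Increase = 0.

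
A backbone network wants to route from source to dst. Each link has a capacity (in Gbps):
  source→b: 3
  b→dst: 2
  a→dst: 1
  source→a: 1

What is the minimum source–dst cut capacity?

3

Max flow = 3 (via 2 augmenting paths).
In the residual at optimum, the set reachable from source is {b, source}.
Cut edges: source→a (cap 1), b→dst (cap 2). Sum = 3.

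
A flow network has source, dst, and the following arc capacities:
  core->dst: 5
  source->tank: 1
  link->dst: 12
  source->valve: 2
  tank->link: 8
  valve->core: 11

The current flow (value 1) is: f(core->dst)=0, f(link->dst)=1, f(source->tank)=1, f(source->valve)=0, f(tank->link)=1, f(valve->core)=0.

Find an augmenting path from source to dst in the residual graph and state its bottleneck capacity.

Residual along source->valve->core->dst: source->valve: 2, valve->core: 11, core->dst: 5.
Bottleneck = min = 2.

source->valve->core->dst, bottleneck 2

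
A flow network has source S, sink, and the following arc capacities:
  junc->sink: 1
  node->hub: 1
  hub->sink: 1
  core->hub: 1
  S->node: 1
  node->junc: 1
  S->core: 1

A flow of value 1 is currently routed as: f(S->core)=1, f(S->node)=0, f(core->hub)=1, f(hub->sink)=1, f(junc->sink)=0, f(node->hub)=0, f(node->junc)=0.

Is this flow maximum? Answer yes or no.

No

Residual path S->node->junc->sink has bottleneck 1 > 0.
Pushing 1 along it raises the flow to 2, so the given flow is not maximum.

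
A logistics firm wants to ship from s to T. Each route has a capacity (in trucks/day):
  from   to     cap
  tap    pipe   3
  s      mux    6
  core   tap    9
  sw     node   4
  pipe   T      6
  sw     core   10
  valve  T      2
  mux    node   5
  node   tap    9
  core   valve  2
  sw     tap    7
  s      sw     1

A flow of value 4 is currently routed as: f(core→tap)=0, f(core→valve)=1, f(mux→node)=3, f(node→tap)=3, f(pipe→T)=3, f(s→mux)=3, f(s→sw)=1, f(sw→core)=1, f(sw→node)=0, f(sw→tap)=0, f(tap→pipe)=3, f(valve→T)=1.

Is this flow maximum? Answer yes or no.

Residual reachable from s: {mux, node, s, tap}; T is not reachable.
Saturated cut: s→sw, tap→pipe with total capacity 4 = current flow value. Flow is maximum.

Yes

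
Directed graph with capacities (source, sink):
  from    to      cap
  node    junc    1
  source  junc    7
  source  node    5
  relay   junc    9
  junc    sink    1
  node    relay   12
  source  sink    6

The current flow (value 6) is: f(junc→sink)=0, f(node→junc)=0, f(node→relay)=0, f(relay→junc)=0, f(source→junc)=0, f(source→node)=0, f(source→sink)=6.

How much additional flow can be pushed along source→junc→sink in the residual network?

Residual capacities along the path: source→junc: 7, junc→sink: 1.
Minimum is 1.

1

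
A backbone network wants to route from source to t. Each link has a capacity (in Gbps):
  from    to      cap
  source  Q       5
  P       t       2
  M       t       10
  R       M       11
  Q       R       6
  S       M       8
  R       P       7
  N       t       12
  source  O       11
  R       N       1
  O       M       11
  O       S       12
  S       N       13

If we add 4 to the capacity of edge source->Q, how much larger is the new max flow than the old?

1

Original max flow = 16.
After raising cap(source->Q), augmenting paths through that edge carry 1 more unit.
New max flow = 17. Increase = 1.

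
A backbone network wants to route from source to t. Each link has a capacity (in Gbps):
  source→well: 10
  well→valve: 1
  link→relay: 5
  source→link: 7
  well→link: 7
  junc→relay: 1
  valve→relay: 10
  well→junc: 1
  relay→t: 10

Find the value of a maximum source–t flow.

7

Augment source→link→relay→t: bottleneck 5. Total 5.
Augment source→well→valve→relay→t: bottleneck 1. Total 6.
Augment source→well→junc→relay→t: bottleneck 1. Total 7.
No augmenting path remains in the residual graph.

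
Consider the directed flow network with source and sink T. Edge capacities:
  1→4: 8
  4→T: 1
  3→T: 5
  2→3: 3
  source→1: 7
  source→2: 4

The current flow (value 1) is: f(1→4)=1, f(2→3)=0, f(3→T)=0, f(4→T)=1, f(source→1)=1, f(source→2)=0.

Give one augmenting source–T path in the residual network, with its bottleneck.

Residual along source→2→3→T: source→2: 4, 2→3: 3, 3→T: 5.
Bottleneck = min = 3.

source→2→3→T, bottleneck 3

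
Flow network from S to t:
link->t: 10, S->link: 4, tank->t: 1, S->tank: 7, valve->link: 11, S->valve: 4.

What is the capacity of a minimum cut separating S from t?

Max flow = 9 (via 3 augmenting paths).
In the residual at optimum, the set reachable from S is {S, tank}.
Cut edges: S->valve (cap 4), S->link (cap 4), tank->t (cap 1). Sum = 9.

9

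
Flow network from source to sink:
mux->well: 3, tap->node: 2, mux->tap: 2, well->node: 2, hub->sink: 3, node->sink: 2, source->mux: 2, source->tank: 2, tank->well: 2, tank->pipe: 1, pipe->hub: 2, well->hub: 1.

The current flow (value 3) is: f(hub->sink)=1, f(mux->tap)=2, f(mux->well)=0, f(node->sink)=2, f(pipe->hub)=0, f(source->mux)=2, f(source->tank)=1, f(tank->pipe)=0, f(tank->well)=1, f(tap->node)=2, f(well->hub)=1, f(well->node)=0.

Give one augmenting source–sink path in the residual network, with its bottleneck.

Residual along source->tank->pipe->hub->sink: source->tank: 1, tank->pipe: 1, pipe->hub: 2, hub->sink: 2.
Bottleneck = min = 1.

source->tank->pipe->hub->sink, bottleneck 1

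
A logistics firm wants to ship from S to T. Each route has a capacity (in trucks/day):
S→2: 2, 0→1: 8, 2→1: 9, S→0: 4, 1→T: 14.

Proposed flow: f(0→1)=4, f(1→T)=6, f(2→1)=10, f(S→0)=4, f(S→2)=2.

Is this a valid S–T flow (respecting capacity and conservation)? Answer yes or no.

No

Capacity violated on 2→1: flow 10 > capacity 9.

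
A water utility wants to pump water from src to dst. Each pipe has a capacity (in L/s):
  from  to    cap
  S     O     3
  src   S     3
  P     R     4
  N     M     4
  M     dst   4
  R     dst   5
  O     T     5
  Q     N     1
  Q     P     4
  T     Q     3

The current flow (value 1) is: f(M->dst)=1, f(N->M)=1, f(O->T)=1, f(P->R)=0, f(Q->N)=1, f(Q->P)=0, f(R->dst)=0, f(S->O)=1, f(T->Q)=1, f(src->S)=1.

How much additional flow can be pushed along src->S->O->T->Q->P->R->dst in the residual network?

2

Residual capacities along the path: src->S: 2, S->O: 2, O->T: 4, T->Q: 2, Q->P: 4, P->R: 4, R->dst: 5.
Minimum is 2.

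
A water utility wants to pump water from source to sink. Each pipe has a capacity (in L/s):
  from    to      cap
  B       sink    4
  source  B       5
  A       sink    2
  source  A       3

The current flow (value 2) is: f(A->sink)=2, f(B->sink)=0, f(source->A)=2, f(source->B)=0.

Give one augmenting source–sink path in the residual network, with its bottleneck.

source->B->sink, bottleneck 4

Residual along source->B->sink: source->B: 5, B->sink: 4.
Bottleneck = min = 4.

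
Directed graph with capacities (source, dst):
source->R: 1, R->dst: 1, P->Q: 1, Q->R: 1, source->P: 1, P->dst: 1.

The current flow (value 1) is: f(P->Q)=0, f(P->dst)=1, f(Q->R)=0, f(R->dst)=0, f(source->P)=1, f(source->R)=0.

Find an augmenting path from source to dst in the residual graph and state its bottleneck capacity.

Residual along source->R->dst: source->R: 1, R->dst: 1.
Bottleneck = min = 1.

source->R->dst, bottleneck 1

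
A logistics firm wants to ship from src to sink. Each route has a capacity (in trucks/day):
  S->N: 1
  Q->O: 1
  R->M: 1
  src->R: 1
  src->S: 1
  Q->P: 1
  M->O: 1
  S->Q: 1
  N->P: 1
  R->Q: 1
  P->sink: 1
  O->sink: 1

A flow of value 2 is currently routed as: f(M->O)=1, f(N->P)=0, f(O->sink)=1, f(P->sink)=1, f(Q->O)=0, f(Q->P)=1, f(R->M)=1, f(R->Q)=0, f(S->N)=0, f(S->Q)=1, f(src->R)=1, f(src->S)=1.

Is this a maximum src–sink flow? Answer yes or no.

Yes

Residual reachable from src: {src}; sink is not reachable.
Saturated cut: src->R, src->S with total capacity 2 = current flow value. Flow is maximum.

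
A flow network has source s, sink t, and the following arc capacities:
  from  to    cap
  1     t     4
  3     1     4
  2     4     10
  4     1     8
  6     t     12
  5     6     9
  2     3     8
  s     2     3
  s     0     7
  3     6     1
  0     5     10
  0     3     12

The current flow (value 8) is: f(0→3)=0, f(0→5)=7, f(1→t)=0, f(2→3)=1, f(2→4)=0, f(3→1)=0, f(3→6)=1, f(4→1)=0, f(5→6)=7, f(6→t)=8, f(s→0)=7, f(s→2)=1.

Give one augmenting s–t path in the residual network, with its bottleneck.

s→2→3→1→t, bottleneck 2

Residual along s→2→3→1→t: s→2: 2, 2→3: 7, 3→1: 4, 1→t: 4.
Bottleneck = min = 2.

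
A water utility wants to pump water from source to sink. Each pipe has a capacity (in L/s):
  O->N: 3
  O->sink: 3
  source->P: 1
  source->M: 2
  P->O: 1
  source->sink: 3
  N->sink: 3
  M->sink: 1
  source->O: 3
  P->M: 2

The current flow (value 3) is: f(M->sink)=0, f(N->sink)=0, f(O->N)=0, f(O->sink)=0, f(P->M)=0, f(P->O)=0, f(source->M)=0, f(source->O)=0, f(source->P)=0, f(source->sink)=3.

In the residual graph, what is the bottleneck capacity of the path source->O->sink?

Residual capacities along the path: source->O: 3, O->sink: 3.
Minimum is 3.

3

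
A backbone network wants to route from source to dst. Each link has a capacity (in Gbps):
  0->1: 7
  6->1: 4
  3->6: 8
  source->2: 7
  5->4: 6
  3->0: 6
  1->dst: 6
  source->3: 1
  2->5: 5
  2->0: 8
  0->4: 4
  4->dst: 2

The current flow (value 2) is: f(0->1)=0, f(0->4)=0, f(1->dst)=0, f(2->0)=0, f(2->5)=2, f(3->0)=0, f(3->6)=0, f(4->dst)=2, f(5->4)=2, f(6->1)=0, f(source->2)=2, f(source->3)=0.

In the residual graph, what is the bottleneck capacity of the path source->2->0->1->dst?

Residual capacities along the path: source->2: 5, 2->0: 8, 0->1: 7, 1->dst: 6.
Minimum is 5.

5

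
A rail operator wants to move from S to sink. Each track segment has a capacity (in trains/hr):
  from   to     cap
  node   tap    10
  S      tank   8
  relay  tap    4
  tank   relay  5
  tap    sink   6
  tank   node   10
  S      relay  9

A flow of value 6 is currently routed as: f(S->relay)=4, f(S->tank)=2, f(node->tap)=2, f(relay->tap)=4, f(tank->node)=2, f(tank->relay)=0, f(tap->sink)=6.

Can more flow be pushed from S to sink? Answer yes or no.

No

Residual reachable from S: {S, node, relay, tank, tap}; sink is not reachable.
Saturated cut: tap->sink with total capacity 6 = current flow value. Flow is maximum.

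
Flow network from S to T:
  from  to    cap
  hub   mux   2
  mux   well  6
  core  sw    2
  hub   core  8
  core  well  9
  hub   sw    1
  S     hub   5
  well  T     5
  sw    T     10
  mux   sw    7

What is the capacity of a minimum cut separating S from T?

Max flow = 5 (via 3 augmenting paths).
In the residual at optimum, the set reachable from S is {S}.
Cut edges: S→hub (cap 5). Sum = 5.

5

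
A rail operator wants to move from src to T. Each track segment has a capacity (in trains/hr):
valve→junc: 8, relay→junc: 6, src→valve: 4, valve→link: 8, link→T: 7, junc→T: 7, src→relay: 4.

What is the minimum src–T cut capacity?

8

Max flow = 8 (via 2 augmenting paths).
In the residual at optimum, the set reachable from src is {src}.
Cut edges: src→valve (cap 4), src→relay (cap 4). Sum = 8.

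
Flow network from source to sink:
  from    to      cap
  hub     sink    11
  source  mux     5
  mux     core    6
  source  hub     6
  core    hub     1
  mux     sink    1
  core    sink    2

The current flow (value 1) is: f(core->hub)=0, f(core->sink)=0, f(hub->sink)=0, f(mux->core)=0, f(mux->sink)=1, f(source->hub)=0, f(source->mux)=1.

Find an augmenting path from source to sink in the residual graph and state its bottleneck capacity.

source->hub->sink, bottleneck 6

Residual along source->hub->sink: source->hub: 6, hub->sink: 11.
Bottleneck = min = 6.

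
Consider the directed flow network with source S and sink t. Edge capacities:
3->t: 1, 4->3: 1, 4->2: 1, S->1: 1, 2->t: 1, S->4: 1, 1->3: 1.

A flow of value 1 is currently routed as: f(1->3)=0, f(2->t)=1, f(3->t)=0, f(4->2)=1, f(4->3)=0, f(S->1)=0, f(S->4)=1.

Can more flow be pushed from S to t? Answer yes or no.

Residual path S->1->3->t has bottleneck 1 > 0.
Pushing 1 along it raises the flow to 2, so the given flow is not maximum.

Yes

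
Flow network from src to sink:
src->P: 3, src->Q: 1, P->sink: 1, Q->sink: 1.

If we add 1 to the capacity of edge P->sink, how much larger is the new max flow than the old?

Original max flow = 2.
After raising cap(P->sink), augmenting paths through that edge carry 1 more unit.
New max flow = 3. Increase = 1.

1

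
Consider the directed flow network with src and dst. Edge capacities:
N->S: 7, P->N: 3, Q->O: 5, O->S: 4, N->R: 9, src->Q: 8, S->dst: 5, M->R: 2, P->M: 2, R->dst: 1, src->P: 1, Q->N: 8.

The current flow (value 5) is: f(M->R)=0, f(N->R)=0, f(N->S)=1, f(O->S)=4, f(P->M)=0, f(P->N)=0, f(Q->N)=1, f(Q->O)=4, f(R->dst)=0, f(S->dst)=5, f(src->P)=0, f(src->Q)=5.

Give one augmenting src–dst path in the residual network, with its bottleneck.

src->Q->N->R->dst, bottleneck 1

Residual along src->Q->N->R->dst: src->Q: 3, Q->N: 7, N->R: 9, R->dst: 1.
Bottleneck = min = 1.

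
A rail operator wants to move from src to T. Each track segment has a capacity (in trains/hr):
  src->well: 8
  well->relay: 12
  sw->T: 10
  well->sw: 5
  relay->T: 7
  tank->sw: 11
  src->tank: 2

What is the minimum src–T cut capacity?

10

Max flow = 10 (via 3 augmenting paths).
In the residual at optimum, the set reachable from src is {src}.
Cut edges: src->well (cap 8), src->tank (cap 2). Sum = 10.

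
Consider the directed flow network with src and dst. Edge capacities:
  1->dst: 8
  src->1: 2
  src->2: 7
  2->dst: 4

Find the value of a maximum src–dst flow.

6

Augment src->2->dst: bottleneck 4. Total 4.
Augment src->1->dst: bottleneck 2. Total 6.
No augmenting path remains in the residual graph.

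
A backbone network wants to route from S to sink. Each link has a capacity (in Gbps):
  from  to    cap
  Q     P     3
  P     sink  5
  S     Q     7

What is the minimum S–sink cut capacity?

3

Max flow = 3 (via 1 augmenting path).
In the residual at optimum, the set reachable from S is {Q, S}.
Cut edges: Q→P (cap 3). Sum = 3.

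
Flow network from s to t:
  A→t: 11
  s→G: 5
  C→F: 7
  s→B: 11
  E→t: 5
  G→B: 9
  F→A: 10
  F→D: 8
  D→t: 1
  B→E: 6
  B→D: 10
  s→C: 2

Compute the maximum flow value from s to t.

Augment s→B→E→t: bottleneck 5. Total 5.
Augment s→B→D→t: bottleneck 1. Total 6.
Augment s→C→F→A→t: bottleneck 2. Total 8.
No augmenting path remains in the residual graph.

8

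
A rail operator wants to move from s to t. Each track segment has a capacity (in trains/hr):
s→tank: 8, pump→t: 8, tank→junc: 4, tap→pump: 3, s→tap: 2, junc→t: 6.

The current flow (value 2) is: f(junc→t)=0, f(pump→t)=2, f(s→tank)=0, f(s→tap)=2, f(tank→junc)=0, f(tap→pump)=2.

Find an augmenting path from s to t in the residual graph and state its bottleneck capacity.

s→tank→junc→t, bottleneck 4

Residual along s→tank→junc→t: s→tank: 8, tank→junc: 4, junc→t: 6.
Bottleneck = min = 4.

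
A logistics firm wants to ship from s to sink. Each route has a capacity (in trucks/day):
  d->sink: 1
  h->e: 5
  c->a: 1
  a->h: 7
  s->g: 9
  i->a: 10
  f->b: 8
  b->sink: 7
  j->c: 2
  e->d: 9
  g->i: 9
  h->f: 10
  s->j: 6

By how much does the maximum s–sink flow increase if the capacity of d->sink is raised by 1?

Original max flow = 7.
Edge d->sink does not cross the min cut (source side {a, c, g, i, j, s}), so extra capacity there cannot help.
New max flow = 7. Increase = 0.

0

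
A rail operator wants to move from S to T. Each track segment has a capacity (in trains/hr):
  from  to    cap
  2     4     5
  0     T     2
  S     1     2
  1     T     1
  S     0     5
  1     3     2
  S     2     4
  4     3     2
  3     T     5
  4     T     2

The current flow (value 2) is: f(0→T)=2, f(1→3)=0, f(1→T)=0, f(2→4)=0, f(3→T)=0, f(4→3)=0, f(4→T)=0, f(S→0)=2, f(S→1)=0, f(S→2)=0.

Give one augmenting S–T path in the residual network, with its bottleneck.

Residual along S→1→T: S→1: 2, 1→T: 1.
Bottleneck = min = 1.

S→1→T, bottleneck 1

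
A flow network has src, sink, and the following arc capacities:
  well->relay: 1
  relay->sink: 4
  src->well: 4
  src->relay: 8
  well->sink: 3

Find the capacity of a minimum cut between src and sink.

Max flow = 7 (via 2 augmenting paths).
In the residual at optimum, the set reachable from src is {relay, src, well}.
Cut edges: well->sink (cap 3), relay->sink (cap 4). Sum = 7.

7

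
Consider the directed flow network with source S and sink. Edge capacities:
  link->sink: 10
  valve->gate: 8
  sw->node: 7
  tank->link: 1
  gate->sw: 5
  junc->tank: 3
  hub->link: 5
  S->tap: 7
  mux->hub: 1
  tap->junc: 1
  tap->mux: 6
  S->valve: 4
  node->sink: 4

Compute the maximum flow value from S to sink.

6

Augment S->tap->junc->tank->link->sink: bottleneck 1. Total 1.
Augment S->tap->mux->hub->link->sink: bottleneck 1. Total 2.
Augment S->valve->gate->sw->node->sink: bottleneck 4. Total 6.
No augmenting path remains in the residual graph.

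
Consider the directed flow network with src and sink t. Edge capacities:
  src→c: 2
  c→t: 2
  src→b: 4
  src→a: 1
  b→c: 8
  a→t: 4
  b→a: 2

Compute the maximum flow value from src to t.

5

Augment src→a→t: bottleneck 1. Total 1.
Augment src→c→t: bottleneck 2. Total 3.
Augment src→b→a→t: bottleneck 2. Total 5.
No augmenting path remains in the residual graph.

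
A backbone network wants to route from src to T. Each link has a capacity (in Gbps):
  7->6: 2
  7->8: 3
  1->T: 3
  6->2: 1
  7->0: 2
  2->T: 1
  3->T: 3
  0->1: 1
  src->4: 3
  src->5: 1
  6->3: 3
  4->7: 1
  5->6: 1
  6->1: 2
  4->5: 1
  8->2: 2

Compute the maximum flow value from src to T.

2

Augment src->5->6->2->T: bottleneck 1. Total 1.
Augment src->4->7->6->1->T: bottleneck 1. Total 2.
No augmenting path remains in the residual graph.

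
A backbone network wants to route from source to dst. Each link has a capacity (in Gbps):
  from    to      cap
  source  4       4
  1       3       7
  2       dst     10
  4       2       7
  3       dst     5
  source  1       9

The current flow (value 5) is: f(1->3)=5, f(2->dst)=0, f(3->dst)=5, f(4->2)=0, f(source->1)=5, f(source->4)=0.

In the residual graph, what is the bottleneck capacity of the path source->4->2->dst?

Residual capacities along the path: source->4: 4, 4->2: 7, 2->dst: 10.
Minimum is 4.

4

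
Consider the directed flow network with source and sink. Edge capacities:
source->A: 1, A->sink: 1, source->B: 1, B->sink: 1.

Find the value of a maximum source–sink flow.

2

Augment source->A->sink: bottleneck 1. Total 1.
Augment source->B->sink: bottleneck 1. Total 2.
No augmenting path remains in the residual graph.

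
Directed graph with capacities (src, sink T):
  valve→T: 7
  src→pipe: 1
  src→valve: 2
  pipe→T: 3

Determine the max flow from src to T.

Augment src→pipe→T: bottleneck 1. Total 1.
Augment src→valve→T: bottleneck 2. Total 3.
No augmenting path remains in the residual graph.

3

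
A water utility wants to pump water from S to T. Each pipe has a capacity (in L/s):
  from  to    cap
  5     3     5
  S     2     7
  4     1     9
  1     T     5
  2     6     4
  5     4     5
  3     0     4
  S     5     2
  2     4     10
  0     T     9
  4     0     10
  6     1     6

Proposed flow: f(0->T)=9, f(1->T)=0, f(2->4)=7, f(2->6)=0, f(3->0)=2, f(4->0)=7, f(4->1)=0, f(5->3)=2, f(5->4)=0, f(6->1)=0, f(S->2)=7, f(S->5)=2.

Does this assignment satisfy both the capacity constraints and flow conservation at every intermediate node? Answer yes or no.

Every edge has 0 ≤ f(e) ≤ cap(e).
At each intermediate node, inflow equals outflow.

Yes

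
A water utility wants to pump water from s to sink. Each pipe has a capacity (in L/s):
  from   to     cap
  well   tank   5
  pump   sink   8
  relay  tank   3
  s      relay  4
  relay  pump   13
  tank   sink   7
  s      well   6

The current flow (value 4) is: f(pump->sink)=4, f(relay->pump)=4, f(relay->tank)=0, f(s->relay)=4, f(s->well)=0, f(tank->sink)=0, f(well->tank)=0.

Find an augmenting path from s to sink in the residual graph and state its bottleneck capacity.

s->well->tank->sink, bottleneck 5

Residual along s->well->tank->sink: s->well: 6, well->tank: 5, tank->sink: 7.
Bottleneck = min = 5.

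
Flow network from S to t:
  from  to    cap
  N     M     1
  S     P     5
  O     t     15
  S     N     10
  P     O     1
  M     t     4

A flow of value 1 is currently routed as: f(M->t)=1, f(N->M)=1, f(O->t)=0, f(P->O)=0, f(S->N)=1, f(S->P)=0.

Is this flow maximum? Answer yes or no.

Residual path S->P->O->t has bottleneck 1 > 0.
Pushing 1 along it raises the flow to 2, so the given flow is not maximum.

No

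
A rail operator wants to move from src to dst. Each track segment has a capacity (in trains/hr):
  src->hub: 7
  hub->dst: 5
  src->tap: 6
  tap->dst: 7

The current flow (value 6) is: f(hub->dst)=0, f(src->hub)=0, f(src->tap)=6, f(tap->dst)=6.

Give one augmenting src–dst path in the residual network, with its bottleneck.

src->hub->dst, bottleneck 5

Residual along src->hub->dst: src->hub: 7, hub->dst: 5.
Bottleneck = min = 5.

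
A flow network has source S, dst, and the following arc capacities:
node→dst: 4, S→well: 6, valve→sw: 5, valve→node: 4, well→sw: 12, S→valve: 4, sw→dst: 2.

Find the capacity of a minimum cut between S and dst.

Max flow = 6 (via 2 augmenting paths).
In the residual at optimum, the set reachable from S is {S, sw, well}.
Cut edges: S→valve (cap 4), sw→dst (cap 2). Sum = 6.

6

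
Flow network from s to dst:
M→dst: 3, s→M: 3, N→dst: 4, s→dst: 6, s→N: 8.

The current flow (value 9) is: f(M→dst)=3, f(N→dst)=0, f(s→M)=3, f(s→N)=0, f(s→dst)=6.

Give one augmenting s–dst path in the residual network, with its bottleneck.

s→N→dst, bottleneck 4

Residual along s→N→dst: s→N: 8, N→dst: 4.
Bottleneck = min = 4.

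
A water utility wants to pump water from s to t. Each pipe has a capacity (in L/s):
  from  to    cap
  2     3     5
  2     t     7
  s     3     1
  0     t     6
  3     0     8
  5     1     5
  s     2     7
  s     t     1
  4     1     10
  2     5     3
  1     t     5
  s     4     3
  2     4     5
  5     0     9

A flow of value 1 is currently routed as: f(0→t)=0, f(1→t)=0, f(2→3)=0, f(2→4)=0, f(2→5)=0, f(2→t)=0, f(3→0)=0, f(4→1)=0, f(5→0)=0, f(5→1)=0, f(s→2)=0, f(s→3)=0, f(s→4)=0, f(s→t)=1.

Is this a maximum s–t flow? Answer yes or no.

Residual path s→2→t has bottleneck 7 > 0.
Pushing 7 along it raises the flow to 8, so the given flow is not maximum.

No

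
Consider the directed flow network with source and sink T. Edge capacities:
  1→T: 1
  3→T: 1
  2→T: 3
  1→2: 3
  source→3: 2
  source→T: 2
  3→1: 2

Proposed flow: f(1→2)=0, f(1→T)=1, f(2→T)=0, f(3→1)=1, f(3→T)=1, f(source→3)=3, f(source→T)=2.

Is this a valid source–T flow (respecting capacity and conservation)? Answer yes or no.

No

Capacity violated on source→3: flow 3 > capacity 2.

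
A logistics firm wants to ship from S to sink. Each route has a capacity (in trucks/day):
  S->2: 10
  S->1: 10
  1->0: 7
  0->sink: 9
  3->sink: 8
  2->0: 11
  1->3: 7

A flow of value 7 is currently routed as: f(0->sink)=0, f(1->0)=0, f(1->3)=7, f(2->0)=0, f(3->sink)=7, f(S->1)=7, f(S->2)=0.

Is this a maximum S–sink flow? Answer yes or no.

Residual path S->1->0->sink has bottleneck 3 > 0.
Pushing 3 along it raises the flow to 10, so the given flow is not maximum.

No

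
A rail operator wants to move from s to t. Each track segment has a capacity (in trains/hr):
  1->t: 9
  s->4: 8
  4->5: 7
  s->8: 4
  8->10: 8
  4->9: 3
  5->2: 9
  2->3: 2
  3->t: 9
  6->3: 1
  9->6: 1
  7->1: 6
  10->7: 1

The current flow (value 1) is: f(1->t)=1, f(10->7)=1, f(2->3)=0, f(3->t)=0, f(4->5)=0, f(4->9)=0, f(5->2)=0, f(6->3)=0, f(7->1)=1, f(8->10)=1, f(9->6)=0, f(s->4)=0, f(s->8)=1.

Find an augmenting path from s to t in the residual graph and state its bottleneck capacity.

Residual along s->4->9->6->3->t: s->4: 8, 4->9: 3, 9->6: 1, 6->3: 1, 3->t: 9.
Bottleneck = min = 1.

s->4->9->6->3->t, bottleneck 1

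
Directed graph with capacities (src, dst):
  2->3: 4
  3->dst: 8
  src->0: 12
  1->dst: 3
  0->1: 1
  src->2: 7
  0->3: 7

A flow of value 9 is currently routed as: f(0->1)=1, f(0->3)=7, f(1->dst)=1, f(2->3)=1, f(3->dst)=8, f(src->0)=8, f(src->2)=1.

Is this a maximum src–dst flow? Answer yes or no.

Residual reachable from src: {0, 2, 3, src}; dst is not reachable.
Saturated cut: 0->1, 3->dst with total capacity 9 = current flow value. Flow is maximum.

Yes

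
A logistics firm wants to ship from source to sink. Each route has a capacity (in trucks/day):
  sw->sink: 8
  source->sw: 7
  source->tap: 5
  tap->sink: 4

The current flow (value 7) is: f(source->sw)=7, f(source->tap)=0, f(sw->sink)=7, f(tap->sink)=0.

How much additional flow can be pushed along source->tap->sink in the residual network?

Residual capacities along the path: source->tap: 5, tap->sink: 4.
Minimum is 4.

4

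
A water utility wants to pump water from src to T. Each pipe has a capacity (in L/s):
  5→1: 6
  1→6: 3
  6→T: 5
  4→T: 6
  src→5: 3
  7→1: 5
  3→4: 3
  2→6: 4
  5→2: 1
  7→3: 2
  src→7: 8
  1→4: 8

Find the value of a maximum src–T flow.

Augment src→7→3→4→T: bottleneck 2. Total 2.
Augment src→7→1→4→T: bottleneck 4. Total 6.
Augment src→7→1→6→T: bottleneck 1. Total 7.
Augment src→5→1→6→T: bottleneck 2. Total 9.
Augment src→5→2→6→T: bottleneck 1. Total 10.
No augmenting path remains in the residual graph.

10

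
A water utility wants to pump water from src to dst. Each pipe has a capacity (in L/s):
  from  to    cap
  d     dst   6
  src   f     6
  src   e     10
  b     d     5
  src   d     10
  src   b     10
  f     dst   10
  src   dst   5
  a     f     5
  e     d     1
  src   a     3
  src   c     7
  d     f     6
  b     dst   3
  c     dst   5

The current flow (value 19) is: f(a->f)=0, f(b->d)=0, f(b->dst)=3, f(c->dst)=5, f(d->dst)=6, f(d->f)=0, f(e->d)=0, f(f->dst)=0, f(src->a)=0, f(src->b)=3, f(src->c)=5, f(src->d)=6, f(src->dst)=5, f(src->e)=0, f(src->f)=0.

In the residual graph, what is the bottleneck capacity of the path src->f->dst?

Residual capacities along the path: src->f: 6, f->dst: 10.
Minimum is 6.

6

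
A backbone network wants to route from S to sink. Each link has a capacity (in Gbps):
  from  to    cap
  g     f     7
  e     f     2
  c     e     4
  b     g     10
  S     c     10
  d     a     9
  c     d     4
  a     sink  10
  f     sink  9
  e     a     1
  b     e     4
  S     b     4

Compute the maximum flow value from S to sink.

11

Augment S→c→d→a→sink: bottleneck 4. Total 4.
Augment S→c→e→a→sink: bottleneck 1. Total 5.
Augment S→c→e→f→sink: bottleneck 2. Total 7.
Augment S→b→g→f→sink: bottleneck 4. Total 11.
No augmenting path remains in the residual graph.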